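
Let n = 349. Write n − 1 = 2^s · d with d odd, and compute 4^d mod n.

349 − 1 = 348 = 2^2 · 87, so d = 87.
4^1 ≡ 4 (mod 349)
4^2 ≡ 4^2 = 16 ≡ 16 (mod 349)
4^4 ≡ 16^2 = 256 ≡ 256 (mod 349)
4^8 ≡ 256^2 = 65536 ≡ 273 (mod 349)
4^16 ≡ 273^2 = 74529 ≡ 192 (mod 349)
4^32 ≡ 192^2 = 36864 ≡ 219 (mod 349)
4^64 ≡ 219^2 = 47961 ≡ 148 (mod 349)
87 = 64 + 16 + 4 + 2 + 1 in binary powers of 2.
So 4^87 ≡ 148 · 192 · 256 · 16 · 4 ≡ 348 (mod 349).
Since 4^d ≡ 348 (mod 349), base 4 does not prove 349 composite.

348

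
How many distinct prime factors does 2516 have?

3

2516 = 2^2 · 629
629 = 17 · 37
2516 = 2^2 · 17 · 37, which has 3 distinct prime factors.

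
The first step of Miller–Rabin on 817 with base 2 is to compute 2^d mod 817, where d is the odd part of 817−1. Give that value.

817 − 1 = 816 = 2^4 · 51, so d = 51.
2^1 ≡ 2 (mod 817)
2^2 ≡ 2^2 = 4 ≡ 4 (mod 817)
2^4 ≡ 4^2 = 16 ≡ 16 (mod 817)
2^8 ≡ 16^2 = 256 ≡ 256 (mod 817)
2^16 ≡ 256^2 = 65536 ≡ 176 (mod 817)
2^32 ≡ 176^2 = 30976 ≡ 747 (mod 817)
51 = 32 + 16 + 2 + 1 in binary powers of 2.
So 2^51 ≡ 747 · 176 · 4 · 2 ≡ 297 (mod 817).
Squaring chain: 297 → 790 → 729 → 391; never reaches −1, so base 2 is a Miller–Rabin witness that 817 is composite.

297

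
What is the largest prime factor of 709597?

709597 = 7 · 101371
101371 = 17 · 5963
5963 = 67 · 89
89 is prime.
So 709597 = 7 · 17 · 67 · 89; the largest prime factor is 89.

89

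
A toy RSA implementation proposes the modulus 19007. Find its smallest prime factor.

19007 is odd.
Digit sum 17, not divisible by 3.
Ends in 7: not divisible by 5.
7: 19007 = 7·2715 + 2
11: 19007 = 11·1727 + 10
13: 19007 = 13·1462 + 1
17: 19007 = 17·1118 + 1
19: 19007 = 19·1000 + 7
23: 19007 = 23·826 + 9
29: 19007 = 29·655 + 12
31: 19007 = 31·613 + 4
37: 19007 = 37·513 + 26
41: 19007 = 41·463 + 24
43: 19007 = 43·442 + 1
47: 19007 = 47·404 + 19
53: 19007 = 53·358 + 33
59: 19007 = 59·322 + 9
61: 19007 = 61·311 + 36
67: 19007 = 67·283 + 46
71: 19007 = 71·267 + 50
73: 19007 = 73·260 + 27
79: 19007 = 79·240 + 47
83: 19007 = 83·229

83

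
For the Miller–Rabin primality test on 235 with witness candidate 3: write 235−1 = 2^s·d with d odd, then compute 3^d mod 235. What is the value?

103

235 − 1 = 234 = 2^1 · 117, so d = 117.
3^1 ≡ 3 (mod 235)
3^2 ≡ 3^2 = 9 ≡ 9 (mod 235)
3^4 ≡ 9^2 = 81 ≡ 81 (mod 235)
3^8 ≡ 81^2 = 6561 ≡ 216 (mod 235)
3^16 ≡ 216^2 = 46656 ≡ 126 (mod 235)
3^32 ≡ 126^2 = 15876 ≡ 131 (mod 235)
3^64 ≡ 131^2 = 17161 ≡ 6 (mod 235)
117 = 64 + 32 + 16 + 4 + 1 in binary powers of 2.
So 3^117 ≡ 6 · 131 · 126 · 81 · 3 ≡ 103 (mod 235).
Squaring chain: 103; never reaches −1, so base 3 is a Miller–Rabin witness that 235 is composite.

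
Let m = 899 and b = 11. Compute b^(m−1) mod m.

11^1 ≡ 11 (mod 899)
11^2 ≡ 11^2 = 121 ≡ 121 (mod 899)
11^4 ≡ 121^2 = 14641 ≡ 257 (mod 899)
11^8 ≡ 257^2 = 66049 ≡ 422 (mod 899)
11^16 ≡ 422^2 = 178084 ≡ 82 (mod 899)
11^32 ≡ 82^2 = 6724 ≡ 431 (mod 899)
11^64 ≡ 431^2 = 185761 ≡ 567 (mod 899)
11^128 ≡ 567^2 = 321489 ≡ 546 (mod 899)
11^256 ≡ 546^2 = 298116 ≡ 547 (mod 899)
11^512 ≡ 547^2 = 299209 ≡ 741 (mod 899)
898 = 512 + 256 + 128 + 2 in binary powers of 2.
So 11^898 ≡ 741 · 547 · 546 · 121 ≡ 382 (mod 899).
Since 382 ≠ 1, base 11 is a Fermat witness: 899 is composite.

382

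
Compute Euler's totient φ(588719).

564160

Factor: 588719 = 41 · 83 · 173.
φ(588719) = (41−1) · (83−1) · (173−1) = 40 · 82 · 172 = 564160.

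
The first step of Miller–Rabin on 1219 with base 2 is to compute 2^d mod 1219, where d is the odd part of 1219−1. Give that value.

867

1219 − 1 = 1218 = 2^1 · 609, so d = 609.
2^1 ≡ 2 (mod 1219)
2^2 ≡ 2^2 = 4 ≡ 4 (mod 1219)
2^4 ≡ 4^2 = 16 ≡ 16 (mod 1219)
2^8 ≡ 16^2 = 256 ≡ 256 (mod 1219)
2^16 ≡ 256^2 = 65536 ≡ 929 (mod 1219)
2^32 ≡ 929^2 = 863041 ≡ 1208 (mod 1219)
2^64 ≡ 1208^2 = 1459264 ≡ 121 (mod 1219)
2^128 ≡ 121^2 = 14641 ≡ 13 (mod 1219)
2^256 ≡ 13^2 = 169 ≡ 169 (mod 1219)
2^512 ≡ 169^2 = 28561 ≡ 524 (mod 1219)
609 = 512 + 64 + 32 + 1 in binary powers of 2.
So 2^609 ≡ 524 · 121 · 1208 · 2 ≡ 867 (mod 1219).
Squaring chain: 867; never reaches −1, so base 2 is a Miller–Rabin witness that 1219 is composite.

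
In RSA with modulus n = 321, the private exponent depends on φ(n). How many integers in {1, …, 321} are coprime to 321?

Factor: 321 = 3 · 107.
φ(321) = (3−1) · (107−1) = 2 · 106 = 212.

212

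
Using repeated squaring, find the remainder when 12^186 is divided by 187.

111

12^1 ≡ 12 (mod 187)
12^2 ≡ 12^2 = 144 ≡ 144 (mod 187)
12^4 ≡ 144^2 = 20736 ≡ 166 (mod 187)
12^8 ≡ 166^2 = 27556 ≡ 67 (mod 187)
12^16 ≡ 67^2 = 4489 ≡ 1 (mod 187)
12^32 ≡ 1^2 = 1 ≡ 1 (mod 187)
12^64 ≡ 1^2 = 1 ≡ 1 (mod 187)
12^128 ≡ 1^2 = 1 ≡ 1 (mod 187)
186 = 128 + 32 + 16 + 8 + 2 in binary powers of 2.
So 12^186 ≡ 1 · 1 · 1 · 67 · 144 ≡ 111 (mod 187).
Since 111 ≠ 1, base 12 is a Fermat witness: 187 is composite.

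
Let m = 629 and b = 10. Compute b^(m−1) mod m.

565

10^1 ≡ 10 (mod 629)
10^2 ≡ 10^2 = 100 ≡ 100 (mod 629)
10^4 ≡ 100^2 = 10000 ≡ 565 (mod 629)
10^8 ≡ 565^2 = 319225 ≡ 322 (mod 629)
10^16 ≡ 322^2 = 103684 ≡ 528 (mod 629)
10^32 ≡ 528^2 = 278784 ≡ 137 (mod 629)
10^64 ≡ 137^2 = 18769 ≡ 528 (mod 629)
10^128 ≡ 528^2 = 278784 ≡ 137 (mod 629)
10^256 ≡ 137^2 = 18769 ≡ 528 (mod 629)
10^512 ≡ 528^2 = 278784 ≡ 137 (mod 629)
628 = 512 + 64 + 32 + 16 + 4 in binary powers of 2.
So 10^628 ≡ 137 · 528 · 137 · 528 · 565 ≡ 565 (mod 629).
Since 565 ≠ 1, base 10 is a Fermat witness: 629 is composite.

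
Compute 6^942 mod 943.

210

6^1 ≡ 6 (mod 943)
6^2 ≡ 6^2 = 36 ≡ 36 (mod 943)
6^4 ≡ 36^2 = 1296 ≡ 353 (mod 943)
6^8 ≡ 353^2 = 124609 ≡ 133 (mod 943)
6^16 ≡ 133^2 = 17689 ≡ 715 (mod 943)
6^32 ≡ 715^2 = 511225 ≡ 119 (mod 943)
6^64 ≡ 119^2 = 14161 ≡ 16 (mod 943)
6^128 ≡ 16^2 = 256 ≡ 256 (mod 943)
6^256 ≡ 256^2 = 65536 ≡ 469 (mod 943)
6^512 ≡ 469^2 = 219961 ≡ 242 (mod 943)
942 = 512 + 256 + 128 + 32 + 8 + 4 + 2 in binary powers of 2.
So 6^942 ≡ 242 · 469 · 256 · 119 · 133 · 353 · 36 ≡ 210 (mod 943).
Since 210 ≠ 1, base 6 is a Fermat witness: 943 is composite.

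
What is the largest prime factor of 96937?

59

96937 = 31 · 3127
3127 = 53 · 59
59 is prime.
So 96937 = 31 · 53 · 59; the largest prime factor is 59.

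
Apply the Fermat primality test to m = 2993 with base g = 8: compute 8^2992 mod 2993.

592

8^1 ≡ 8 (mod 2993)
8^2 ≡ 8^2 = 64 ≡ 64 (mod 2993)
8^4 ≡ 64^2 = 4096 ≡ 1103 (mod 2993)
8^8 ≡ 1103^2 = 1216609 ≡ 1451 (mod 2993)
8^16 ≡ 1451^2 = 2105401 ≡ 1322 (mod 2993)
8^32 ≡ 1322^2 = 1747684 ≡ 2765 (mod 2993)
8^64 ≡ 2765^2 = 7645225 ≡ 1103 (mod 2993)
8^128 ≡ 1103^2 = 1216609 ≡ 1451 (mod 2993)
8^256 ≡ 1451^2 = 2105401 ≡ 1322 (mod 2993)
8^512 ≡ 1322^2 = 1747684 ≡ 2765 (mod 2993)
8^1024 ≡ 2765^2 = 7645225 ≡ 1103 (mod 2993)
8^2048 ≡ 1103^2 = 1216609 ≡ 1451 (mod 2993)
2992 = 2048 + 512 + 256 + 128 + 32 + 16 in binary powers of 2.
So 8^2992 ≡ 1451 · 2765 · 1322 · 1451 · 2765 · 1322 ≡ 592 (mod 2993).
Since 592 ≠ 1, base 8 is a Fermat witness: 2993 is composite.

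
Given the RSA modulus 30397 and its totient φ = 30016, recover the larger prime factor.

269

φ(n) = (p−1)(q−1) = n − (p+q) + 1, so p + q = 30397 − 30016 + 1 = 382.
p and q are the roots of t² − 382t + 30397 = 0.
Discriminant: 382² − 4·30397 = 145924 − 121588 = 24336; √24336 = 156.
q = (382 − 156)/2 = 113, p = (382 + 156)/2 = 269.
Check: 113 · 269 = 30397.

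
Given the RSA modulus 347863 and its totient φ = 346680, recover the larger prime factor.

643

φ(n) = (p−1)(q−1) = n − (p+q) + 1, so p + q = 347863 − 346680 + 1 = 1184.
p and q are the roots of t² − 1184t + 347863 = 0.
Discriminant: 1184² − 4·347863 = 1401856 − 1391452 = 10404; √10404 = 102.
q = (1184 − 102)/2 = 541, p = (1184 + 102)/2 = 643.
Check: 541 · 643 = 347863.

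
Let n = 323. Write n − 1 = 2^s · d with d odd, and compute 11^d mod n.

323 − 1 = 322 = 2^1 · 161, so d = 161.
11^1 ≡ 11 (mod 323)
11^2 ≡ 11^2 = 121 ≡ 121 (mod 323)
11^4 ≡ 121^2 = 14641 ≡ 106 (mod 323)
11^8 ≡ 106^2 = 11236 ≡ 254 (mod 323)
11^16 ≡ 254^2 = 64516 ≡ 239 (mod 323)
11^32 ≡ 239^2 = 57121 ≡ 273 (mod 323)
11^64 ≡ 273^2 = 74529 ≡ 239 (mod 323)
11^128 ≡ 239^2 = 57121 ≡ 273 (mod 323)
161 = 128 + 32 + 1 in binary powers of 2.
So 11^161 ≡ 273 · 273 · 11 ≡ 45 (mod 323).
Squaring chain: 45; never reaches −1, so base 11 is a Miller–Rabin witness that 323 is composite.

45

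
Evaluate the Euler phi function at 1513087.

1471704

Factor: 1513087 = 79 · 107 · 179.
φ(1513087) = (79−1) · (107−1) · (179−1) = 78 · 106 · 178 = 1471704.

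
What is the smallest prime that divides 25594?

25594 is even: 2 divides it.

2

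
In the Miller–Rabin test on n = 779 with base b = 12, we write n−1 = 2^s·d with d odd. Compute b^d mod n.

768

779 − 1 = 778 = 2^1 · 389, so d = 389.
12^1 ≡ 12 (mod 779)
12^2 ≡ 12^2 = 144 ≡ 144 (mod 779)
12^4 ≡ 144^2 = 20736 ≡ 482 (mod 779)
12^8 ≡ 482^2 = 232324 ≡ 182 (mod 779)
12^16 ≡ 182^2 = 33124 ≡ 406 (mod 779)
12^32 ≡ 406^2 = 164836 ≡ 467 (mod 779)
12^64 ≡ 467^2 = 218089 ≡ 748 (mod 779)
12^128 ≡ 748^2 = 559504 ≡ 182 (mod 779)
12^256 ≡ 182^2 = 33124 ≡ 406 (mod 779)
389 = 256 + 128 + 4 + 1 in binary powers of 2.
So 12^389 ≡ 406 · 182 · 482 · 12 ≡ 768 (mod 779).
Squaring chain: 768; never reaches −1, so base 12 is a Miller–Rabin witness that 779 is composite.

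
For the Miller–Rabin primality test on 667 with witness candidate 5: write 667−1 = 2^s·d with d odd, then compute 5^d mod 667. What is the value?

332

667 − 1 = 666 = 2^1 · 333, so d = 333.
5^1 ≡ 5 (mod 667)
5^2 ≡ 5^2 = 25 ≡ 25 (mod 667)
5^4 ≡ 25^2 = 625 ≡ 625 (mod 667)
5^8 ≡ 625^2 = 390625 ≡ 430 (mod 667)
5^16 ≡ 430^2 = 184900 ≡ 141 (mod 667)
5^32 ≡ 141^2 = 19881 ≡ 538 (mod 667)
5^64 ≡ 538^2 = 289444 ≡ 633 (mod 667)
5^128 ≡ 633^2 = 400689 ≡ 489 (mod 667)
5^256 ≡ 489^2 = 239121 ≡ 335 (mod 667)
333 = 256 + 64 + 8 + 4 + 1 in binary powers of 2.
So 5^333 ≡ 335 · 633 · 430 · 625 · 5 ≡ 332 (mod 667).
Squaring chain: 332; never reaches −1, so base 5 is a Miller–Rabin witness that 667 is composite.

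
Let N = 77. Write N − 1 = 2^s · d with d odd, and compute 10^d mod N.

77 − 1 = 76 = 2^2 · 19, so d = 19.
10^1 ≡ 10 (mod 77)
10^2 ≡ 10^2 = 100 ≡ 23 (mod 77)
10^4 ≡ 23^2 = 529 ≡ 67 (mod 77)
10^8 ≡ 67^2 = 4489 ≡ 23 (mod 77)
10^16 ≡ 23^2 = 529 ≡ 67 (mod 77)
19 = 16 + 2 + 1 in binary powers of 2.
So 10^19 ≡ 67 · 23 · 10 ≡ 10 (mod 77).
Squaring chain: 10 → 23; never reaches −1, so base 10 is a Miller–Rabin witness that 77 is composite.

10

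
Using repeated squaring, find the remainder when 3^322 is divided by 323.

264

3^1 ≡ 3 (mod 323)
3^2 ≡ 3^2 = 9 ≡ 9 (mod 323)
3^4 ≡ 9^2 = 81 ≡ 81 (mod 323)
3^8 ≡ 81^2 = 6561 ≡ 101 (mod 323)
3^16 ≡ 101^2 = 10201 ≡ 188 (mod 323)
3^32 ≡ 188^2 = 35344 ≡ 137 (mod 323)
3^64 ≡ 137^2 = 18769 ≡ 35 (mod 323)
3^128 ≡ 35^2 = 1225 ≡ 256 (mod 323)
3^256 ≡ 256^2 = 65536 ≡ 290 (mod 323)
322 = 256 + 64 + 2 in binary powers of 2.
So 3^322 ≡ 290 · 35 · 9 ≡ 264 (mod 323).
Since 264 ≠ 1, base 3 is a Fermat witness: 323 is composite.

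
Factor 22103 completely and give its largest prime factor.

22103 = 23 · 961
961 = 31 · 31
31 = 31 · 1
So 22103 = 23 · 31^2; the largest prime factor is 31.

31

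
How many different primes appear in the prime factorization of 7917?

4

7917 = 3 · 2639
2639 = 7 · 377
377 = 13 · 29
7917 = 3 · 7 · 13 · 29, which has 4 distinct prime factors.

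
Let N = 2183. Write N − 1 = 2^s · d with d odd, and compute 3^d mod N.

2063

2183 − 1 = 2182 = 2^1 · 1091, so d = 1091.
3^1 ≡ 3 (mod 2183)
3^2 ≡ 3^2 = 9 ≡ 9 (mod 2183)
3^4 ≡ 9^2 = 81 ≡ 81 (mod 2183)
3^8 ≡ 81^2 = 6561 ≡ 12 (mod 2183)
3^16 ≡ 12^2 = 144 ≡ 144 (mod 2183)
3^32 ≡ 144^2 = 20736 ≡ 1089 (mod 2183)
3^64 ≡ 1089^2 = 1185921 ≡ 552 (mod 2183)
3^128 ≡ 552^2 = 304704 ≡ 1267 (mod 2183)
3^256 ≡ 1267^2 = 1605289 ≡ 784 (mod 2183)
3^512 ≡ 784^2 = 614656 ≡ 1233 (mod 2183)
3^1024 ≡ 1233^2 = 1520289 ≡ 921 (mod 2183)
1091 = 1024 + 64 + 2 + 1 in binary powers of 2.
So 3^1091 ≡ 921 · 552 · 9 · 3 ≡ 2063 (mod 2183).
Squaring chain: 2063; never reaches −1, so base 3 is a Miller–Rabin witness that 2183 is composite.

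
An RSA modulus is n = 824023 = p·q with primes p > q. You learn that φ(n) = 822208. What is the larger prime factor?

929

φ(n) = (p−1)(q−1) = n − (p+q) + 1, so p + q = 824023 − 822208 + 1 = 1816.
p and q are the roots of t² − 1816t + 824023 = 0.
Discriminant: 1816² − 4·824023 = 3297856 − 3296092 = 1764; √1764 = 42.
q = (1816 − 42)/2 = 887, p = (1816 + 42)/2 = 929.
Check: 887 · 929 = 824023.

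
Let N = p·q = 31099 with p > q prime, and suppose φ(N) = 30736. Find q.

137

φ(n) = (p−1)(q−1) = n − (p+q) + 1, so p + q = 31099 − 30736 + 1 = 364.
p and q are the roots of t² − 364t + 31099 = 0.
Discriminant: 364² − 4·31099 = 132496 − 124396 = 8100; √8100 = 90.
q = (364 − 90)/2 = 137, p = (364 + 90)/2 = 227.
Check: 137 · 227 = 31099.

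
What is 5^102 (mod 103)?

5^1 ≡ 5 (mod 103)
5^2 ≡ 5^2 = 25 ≡ 25 (mod 103)
5^4 ≡ 25^2 = 625 ≡ 7 (mod 103)
5^8 ≡ 7^2 = 49 ≡ 49 (mod 103)
5^16 ≡ 49^2 = 2401 ≡ 32 (mod 103)
5^32 ≡ 32^2 = 1024 ≡ 97 (mod 103)
5^64 ≡ 97^2 = 9409 ≡ 36 (mod 103)
102 = 64 + 32 + 4 + 2 in binary powers of 2.
So 5^102 ≡ 36 · 97 · 7 · 25 ≡ 1 (mod 103).
Since the result is 1, base 5 gives no evidence that 103 is composite.

1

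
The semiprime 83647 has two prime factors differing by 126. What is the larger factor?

Since p = q + 126, we have 83647 = q(q + 126), so q² + 126q − 83647 = 0.
Discriminant: 126² + 4·83647 = 15876 + 334588 = 350464; √350464 = 592.
q = (−126 + 592)/2 = 233, and p = q + 126 = 359.
Check: 233 · 359 = 83647.

359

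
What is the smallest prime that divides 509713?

509713 is odd.
Digit sum 25, not divisible by 3.
Ends in 3: not divisible by 5.
7: 509713 = 7·72816 + 1
11: 509713 = 11·46337 + 6
13: 509713 = 13·39208 + 9
17: 509713 = 17·29983 + 2
19: 509713 = 19·26827

19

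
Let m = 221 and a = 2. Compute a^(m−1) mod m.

16

2^1 ≡ 2 (mod 221)
2^2 ≡ 2^2 = 4 ≡ 4 (mod 221)
2^4 ≡ 4^2 = 16 ≡ 16 (mod 221)
2^8 ≡ 16^2 = 256 ≡ 35 (mod 221)
2^16 ≡ 35^2 = 1225 ≡ 120 (mod 221)
2^32 ≡ 120^2 = 14400 ≡ 35 (mod 221)
2^64 ≡ 35^2 = 1225 ≡ 120 (mod 221)
2^128 ≡ 120^2 = 14400 ≡ 35 (mod 221)
220 = 128 + 64 + 16 + 8 + 4 in binary powers of 2.
So 2^220 ≡ 35 · 120 · 120 · 35 · 16 ≡ 16 (mod 221).
Since 16 ≠ 1, base 2 is a Fermat witness: 221 is composite.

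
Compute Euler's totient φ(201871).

188760

Factor: 201871 = 23 · 67 · 131.
φ(201871) = (23−1) · (67−1) · (131−1) = 22 · 66 · 130 = 188760.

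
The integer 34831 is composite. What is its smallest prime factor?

34831 is odd.
Digit sum 19, not divisible by 3.
Ends in 1: not divisible by 5.
7: 34831 = 7·4975 + 6
11: 34831 = 11·3166 + 5
13: 34831 = 13·2679 + 4
17: 34831 = 17·2048 + 15
19: 34831 = 19·1833 + 4
23: 34831 = 23·1514 + 9
29: 34831 = 29·1201 + 2
31: 34831 = 31·1123 + 18
37: 34831 = 37·941 + 14
41: 34831 = 41·849 + 22
43: 34831 = 43·810 + 1
47: 34831 = 47·741 + 4
53: 34831 = 53·657 + 10
59: 34831 = 59·590 + 21
61: 34831 = 61·571

61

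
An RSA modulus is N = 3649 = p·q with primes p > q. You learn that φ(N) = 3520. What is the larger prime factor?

89

φ(n) = (p−1)(q−1) = n − (p+q) + 1, so p + q = 3649 − 3520 + 1 = 130.
p and q are the roots of t² − 130t + 3649 = 0.
Discriminant: 130² − 4·3649 = 16900 − 14596 = 2304; √2304 = 48.
q = (130 − 48)/2 = 41, p = (130 + 48)/2 = 89.
Check: 41 · 89 = 3649.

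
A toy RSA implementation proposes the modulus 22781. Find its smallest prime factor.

11

22781 is odd.
Digit sum 20, not divisible by 3.
Ends in 1: not divisible by 5.
7: 22781 = 7·3254 + 3
11: 22781 = 11·2071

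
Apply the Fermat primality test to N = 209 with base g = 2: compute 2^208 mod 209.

36

2^1 ≡ 2 (mod 209)
2^2 ≡ 2^2 = 4 ≡ 4 (mod 209)
2^4 ≡ 4^2 = 16 ≡ 16 (mod 209)
2^8 ≡ 16^2 = 256 ≡ 47 (mod 209)
2^16 ≡ 47^2 = 2209 ≡ 119 (mod 209)
2^32 ≡ 119^2 = 14161 ≡ 158 (mod 209)
2^64 ≡ 158^2 = 24964 ≡ 93 (mod 209)
2^128 ≡ 93^2 = 8649 ≡ 80 (mod 209)
208 = 128 + 64 + 16 in binary powers of 2.
So 2^208 ≡ 80 · 93 · 119 ≡ 36 (mod 209).
Since 36 ≠ 1, base 2 is a Fermat witness: 209 is composite.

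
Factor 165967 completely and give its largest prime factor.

97

165967 = 29 · 5723
5723 = 59 · 97
97 is prime.
So 165967 = 29 · 59 · 97; the largest prime factor is 97.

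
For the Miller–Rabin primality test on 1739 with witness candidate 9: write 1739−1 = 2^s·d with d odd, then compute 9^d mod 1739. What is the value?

1070

1739 − 1 = 1738 = 2^1 · 869, so d = 869.
9^1 ≡ 9 (mod 1739)
9^2 ≡ 9^2 = 81 ≡ 81 (mod 1739)
9^4 ≡ 81^2 = 6561 ≡ 1344 (mod 1739)
9^8 ≡ 1344^2 = 1806336 ≡ 1254 (mod 1739)
9^16 ≡ 1254^2 = 1572516 ≡ 460 (mod 1739)
9^32 ≡ 460^2 = 211600 ≡ 1181 (mod 1739)
9^64 ≡ 1181^2 = 1394761 ≡ 83 (mod 1739)
9^128 ≡ 83^2 = 6889 ≡ 1672 (mod 1739)
9^256 ≡ 1672^2 = 2795584 ≡ 1011 (mod 1739)
9^512 ≡ 1011^2 = 1022121 ≡ 1328 (mod 1739)
869 = 512 + 256 + 64 + 32 + 4 + 1 in binary powers of 2.
So 9^869 ≡ 1328 · 1011 · 83 · 1181 · 1344 · 9 ≡ 1070 (mod 1739).
Squaring chain: 1070; never reaches −1, so base 9 is a Miller–Rabin witness that 1739 is composite.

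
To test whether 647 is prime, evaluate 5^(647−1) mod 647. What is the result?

1

5^1 ≡ 5 (mod 647)
5^2 ≡ 5^2 = 25 ≡ 25 (mod 647)
5^4 ≡ 25^2 = 625 ≡ 625 (mod 647)
5^8 ≡ 625^2 = 390625 ≡ 484 (mod 647)
5^16 ≡ 484^2 = 234256 ≡ 42 (mod 647)
5^32 ≡ 42^2 = 1764 ≡ 470 (mod 647)
5^64 ≡ 470^2 = 220900 ≡ 273 (mod 647)
5^128 ≡ 273^2 = 74529 ≡ 124 (mod 647)
5^256 ≡ 124^2 = 15376 ≡ 495 (mod 647)
5^512 ≡ 495^2 = 245025 ≡ 459 (mod 647)
646 = 512 + 128 + 4 + 2 in binary powers of 2.
So 5^646 ≡ 459 · 124 · 625 · 25 ≡ 1 (mod 647).
Since the result is 1, base 5 gives no evidence that 647 is composite.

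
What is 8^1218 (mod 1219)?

855

8^1 ≡ 8 (mod 1219)
8^2 ≡ 8^2 = 64 ≡ 64 (mod 1219)
8^4 ≡ 64^2 = 4096 ≡ 439 (mod 1219)
8^8 ≡ 439^2 = 192721 ≡ 119 (mod 1219)
8^16 ≡ 119^2 = 14161 ≡ 752 (mod 1219)
8^32 ≡ 752^2 = 565504 ≡ 1107 (mod 1219)
8^64 ≡ 1107^2 = 1225449 ≡ 354 (mod 1219)
8^128 ≡ 354^2 = 125316 ≡ 978 (mod 1219)
8^256 ≡ 978^2 = 956484 ≡ 788 (mod 1219)
8^512 ≡ 788^2 = 620944 ≡ 473 (mod 1219)
8^1024 ≡ 473^2 = 223729 ≡ 652 (mod 1219)
1218 = 1024 + 128 + 64 + 2 in binary powers of 2.
So 8^1218 ≡ 652 · 978 · 354 · 64 ≡ 855 (mod 1219).
Since 855 ≠ 1, base 8 is a Fermat witness: 1219 is composite.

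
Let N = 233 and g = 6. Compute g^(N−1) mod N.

1

6^1 ≡ 6 (mod 233)
6^2 ≡ 6^2 = 36 ≡ 36 (mod 233)
6^4 ≡ 36^2 = 1296 ≡ 131 (mod 233)
6^8 ≡ 131^2 = 17161 ≡ 152 (mod 233)
6^16 ≡ 152^2 = 23104 ≡ 37 (mod 233)
6^32 ≡ 37^2 = 1369 ≡ 204 (mod 233)
6^64 ≡ 204^2 = 41616 ≡ 142 (mod 233)
6^128 ≡ 142^2 = 20164 ≡ 126 (mod 233)
232 = 128 + 64 + 32 + 8 in binary powers of 2.
So 6^232 ≡ 126 · 142 · 204 · 152 ≡ 1 (mod 233).
Since the result is 1, base 6 gives no evidence that 233 is composite.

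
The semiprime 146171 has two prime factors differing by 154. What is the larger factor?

467

Since p = q + 154, we have 146171 = q(q + 154), so q² + 154q − 146171 = 0.
Discriminant: 154² + 4·146171 = 23716 + 584684 = 608400; √608400 = 780.
q = (−154 + 780)/2 = 313, and p = q + 154 = 467.
Check: 313 · 467 = 146171.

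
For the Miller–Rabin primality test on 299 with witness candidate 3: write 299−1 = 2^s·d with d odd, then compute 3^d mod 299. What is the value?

299 − 1 = 298 = 2^1 · 149, so d = 149.
3^1 ≡ 3 (mod 299)
3^2 ≡ 3^2 = 9 ≡ 9 (mod 299)
3^4 ≡ 9^2 = 81 ≡ 81 (mod 299)
3^8 ≡ 81^2 = 6561 ≡ 282 (mod 299)
3^16 ≡ 282^2 = 79524 ≡ 289 (mod 299)
3^32 ≡ 289^2 = 83521 ≡ 100 (mod 299)
3^64 ≡ 100^2 = 10000 ≡ 133 (mod 299)
3^128 ≡ 133^2 = 17689 ≡ 48 (mod 299)
149 = 128 + 16 + 4 + 1 in binary powers of 2.
So 3^149 ≡ 48 · 289 · 81 · 3 ≡ 269 (mod 299).
Squaring chain: 269; never reaches −1, so base 3 is a Miller–Rabin witness that 299 is composite.

269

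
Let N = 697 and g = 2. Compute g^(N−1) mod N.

18

2^1 ≡ 2 (mod 697)
2^2 ≡ 2^2 = 4 ≡ 4 (mod 697)
2^4 ≡ 4^2 = 16 ≡ 16 (mod 697)
2^8 ≡ 16^2 = 256 ≡ 256 (mod 697)
2^16 ≡ 256^2 = 65536 ≡ 18 (mod 697)
2^32 ≡ 18^2 = 324 ≡ 324 (mod 697)
2^64 ≡ 324^2 = 104976 ≡ 426 (mod 697)
2^128 ≡ 426^2 = 181476 ≡ 256 (mod 697)
2^256 ≡ 256^2 = 65536 ≡ 18 (mod 697)
2^512 ≡ 18^2 = 324 ≡ 324 (mod 697)
696 = 512 + 128 + 32 + 16 + 8 in binary powers of 2.
So 2^696 ≡ 324 · 256 · 324 · 18 · 256 ≡ 18 (mod 697).
Since 18 ≠ 1, base 2 is a Fermat witness: 697 is composite.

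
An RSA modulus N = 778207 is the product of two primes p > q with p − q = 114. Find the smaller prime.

Since p = q + 114, we have 778207 = q(q + 114), so q² + 114q − 778207 = 0.
Discriminant: 114² + 4·778207 = 12996 + 3112828 = 3125824; √3125824 = 1768.
q = (−114 + 1768)/2 = 827, and p = q + 114 = 941.
Check: 827 · 941 = 778207.

827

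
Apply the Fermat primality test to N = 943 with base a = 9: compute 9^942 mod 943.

901

9^1 ≡ 9 (mod 943)
9^2 ≡ 9^2 = 81 ≡ 81 (mod 943)
9^4 ≡ 81^2 = 6561 ≡ 903 (mod 943)
9^8 ≡ 903^2 = 815409 ≡ 657 (mod 943)
9^16 ≡ 657^2 = 431649 ≡ 698 (mod 943)
9^32 ≡ 698^2 = 487204 ≡ 616 (mod 943)
9^64 ≡ 616^2 = 379456 ≡ 370 (mod 943)
9^128 ≡ 370^2 = 136900 ≡ 165 (mod 943)
9^256 ≡ 165^2 = 27225 ≡ 821 (mod 943)
9^512 ≡ 821^2 = 674041 ≡ 739 (mod 943)
942 = 512 + 256 + 128 + 32 + 8 + 4 + 2 in binary powers of 2.
So 9^942 ≡ 739 · 821 · 165 · 616 · 657 · 903 · 81 ≡ 901 (mod 943).
Since 901 ≠ 1, base 9 is a Fermat witness: 943 is composite.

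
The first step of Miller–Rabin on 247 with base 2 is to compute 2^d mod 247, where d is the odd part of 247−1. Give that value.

247 − 1 = 246 = 2^1 · 123, so d = 123.
2^1 ≡ 2 (mod 247)
2^2 ≡ 2^2 = 4 ≡ 4 (mod 247)
2^4 ≡ 4^2 = 16 ≡ 16 (mod 247)
2^8 ≡ 16^2 = 256 ≡ 9 (mod 247)
2^16 ≡ 9^2 = 81 ≡ 81 (mod 247)
2^32 ≡ 81^2 = 6561 ≡ 139 (mod 247)
2^64 ≡ 139^2 = 19321 ≡ 55 (mod 247)
123 = 64 + 32 + 16 + 8 + 2 + 1 in binary powers of 2.
So 2^123 ≡ 55 · 139 · 81 · 9 · 4 · 2 ≡ 164 (mod 247).
Squaring chain: 164; never reaches −1, so base 2 is a Miller–Rabin witness that 247 is composite.

164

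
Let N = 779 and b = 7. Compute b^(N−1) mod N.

7^1 ≡ 7 (mod 779)
7^2 ≡ 7^2 = 49 ≡ 49 (mod 779)
7^4 ≡ 49^2 = 2401 ≡ 64 (mod 779)
7^8 ≡ 64^2 = 4096 ≡ 201 (mod 779)
7^16 ≡ 201^2 = 40401 ≡ 672 (mod 779)
7^32 ≡ 672^2 = 451584 ≡ 543 (mod 779)
7^64 ≡ 543^2 = 294849 ≡ 387 (mod 779)
7^128 ≡ 387^2 = 149769 ≡ 201 (mod 779)
7^256 ≡ 201^2 = 40401 ≡ 672 (mod 779)
7^512 ≡ 672^2 = 451584 ≡ 543 (mod 779)
778 = 512 + 256 + 8 + 2 in binary powers of 2.
So 7^778 ≡ 543 · 672 · 201 · 49 ≡ 292 (mod 779).
Since 292 ≠ 1, base 7 is a Fermat witness: 779 is composite.

292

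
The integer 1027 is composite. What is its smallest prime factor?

1027 is odd.
Digit sum 10, not divisible by 3.
Ends in 7: not divisible by 5.
7: 1027 = 7·146 + 5
11: 1027 = 11·93 + 4
13: 1027 = 13·79

13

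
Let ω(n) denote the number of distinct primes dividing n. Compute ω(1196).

3

1196 = 2^2 · 299
299 = 13 · 23
1196 = 2^2 · 13 · 23, which has 3 distinct prime factors.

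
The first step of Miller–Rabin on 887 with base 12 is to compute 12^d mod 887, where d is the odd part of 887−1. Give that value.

887 − 1 = 886 = 2^1 · 443, so d = 443.
12^1 ≡ 12 (mod 887)
12^2 ≡ 12^2 = 144 ≡ 144 (mod 887)
12^4 ≡ 144^2 = 20736 ≡ 335 (mod 887)
12^8 ≡ 335^2 = 112225 ≡ 463 (mod 887)
12^16 ≡ 463^2 = 214369 ≡ 602 (mod 887)
12^32 ≡ 602^2 = 362404 ≡ 508 (mod 887)
12^64 ≡ 508^2 = 258064 ≡ 834 (mod 887)
12^128 ≡ 834^2 = 695556 ≡ 148 (mod 887)
12^256 ≡ 148^2 = 21904 ≡ 616 (mod 887)
443 = 256 + 128 + 32 + 16 + 8 + 2 + 1 in binary powers of 2.
So 12^443 ≡ 616 · 148 · 508 · 602 · 463 · 144 · 12 ≡ 1 (mod 887).
Since 12^d ≡ 1 (mod 887), base 12 does not prove 887 composite.

1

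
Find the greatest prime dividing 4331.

4331 = 61 · 71
71 is prime.
So 4331 = 61 · 71; the largest prime factor is 71.

71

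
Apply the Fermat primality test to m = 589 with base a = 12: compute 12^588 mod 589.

12^1 ≡ 12 (mod 589)
12^2 ≡ 12^2 = 144 ≡ 144 (mod 589)
12^4 ≡ 144^2 = 20736 ≡ 121 (mod 589)
12^8 ≡ 121^2 = 14641 ≡ 505 (mod 589)
12^16 ≡ 505^2 = 255025 ≡ 577 (mod 589)
12^32 ≡ 577^2 = 332929 ≡ 144 (mod 589)
12^64 ≡ 144^2 = 20736 ≡ 121 (mod 589)
12^128 ≡ 121^2 = 14641 ≡ 505 (mod 589)
12^256 ≡ 505^2 = 255025 ≡ 577 (mod 589)
12^512 ≡ 577^2 = 332929 ≡ 144 (mod 589)
588 = 512 + 64 + 8 + 4 in binary powers of 2.
So 12^588 ≡ 144 · 121 · 505 · 121 ≡ 39 (mod 589).
Since 39 ≠ 1, base 12 is a Fermat witness: 589 is composite.

39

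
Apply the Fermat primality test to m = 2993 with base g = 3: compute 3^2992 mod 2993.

1395

3^1 ≡ 3 (mod 2993)
3^2 ≡ 3^2 = 9 ≡ 9 (mod 2993)
3^4 ≡ 9^2 = 81 ≡ 81 (mod 2993)
3^8 ≡ 81^2 = 6561 ≡ 575 (mod 2993)
3^16 ≡ 575^2 = 330625 ≡ 1395 (mod 2993)
3^32 ≡ 1395^2 = 1946025 ≡ 575 (mod 2993)
3^64 ≡ 575^2 = 330625 ≡ 1395 (mod 2993)
3^128 ≡ 1395^2 = 1946025 ≡ 575 (mod 2993)
3^256 ≡ 575^2 = 330625 ≡ 1395 (mod 2993)
3^512 ≡ 1395^2 = 1946025 ≡ 575 (mod 2993)
3^1024 ≡ 575^2 = 330625 ≡ 1395 (mod 2993)
3^2048 ≡ 1395^2 = 1946025 ≡ 575 (mod 2993)
2992 = 2048 + 512 + 256 + 128 + 32 + 16 in binary powers of 2.
So 3^2992 ≡ 575 · 575 · 1395 · 575 · 575 · 1395 ≡ 1395 (mod 2993).
Since 1395 ≠ 1, base 3 is a Fermat witness: 2993 is composite.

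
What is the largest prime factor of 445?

89

445 = 5 · 89
89 is prime.
So 445 = 5 · 89; the largest prime factor is 89.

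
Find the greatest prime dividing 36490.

89

36490 = 2 · 18245
18245 = 5 · 3649
3649 = 41 · 89
89 is prime.
So 36490 = 2 · 5 · 41 · 89; the largest prime factor is 89.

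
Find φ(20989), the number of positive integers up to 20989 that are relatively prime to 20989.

Factor: 20989 = 139 · 151.
φ(20989) = (139−1) · (151−1) = 138 · 150 = 20700.

20700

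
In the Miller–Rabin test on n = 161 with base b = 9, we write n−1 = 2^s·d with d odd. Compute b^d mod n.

123

161 − 1 = 160 = 2^5 · 5, so d = 5.
9^1 ≡ 9 (mod 161)
9^2 ≡ 9^2 = 81 ≡ 81 (mod 161)
9^4 ≡ 81^2 = 6561 ≡ 121 (mod 161)
5 = 4 + 1 in binary powers of 2.
So 9^5 ≡ 121 · 9 ≡ 123 (mod 161).
Squaring chain: 123 → 156 → 25 → 142 → 39; never reaches −1, so base 9 is a Miller–Rabin witness that 161 is composite.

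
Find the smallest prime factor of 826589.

43

826589 is odd.
Digit sum 38, not divisible by 3.
Ends in 9: not divisible by 5.
7: 826589 = 7·118084 + 1
11: 826589 = 11·75144 + 5
13: 826589 = 13·63583 + 10
17: 826589 = 17·48622 + 15
19: 826589 = 19·43504 + 13
23: 826589 = 23·35938 + 15
29: 826589 = 29·28503 + 2
31: 826589 = 31·26664 + 5
37: 826589 = 37·22340 + 9
41: 826589 = 41·20160 + 29
43: 826589 = 43·19223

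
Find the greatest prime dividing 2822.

2822 = 2 · 1411
1411 = 17 · 83
83 is prime.
So 2822 = 2 · 17 · 83; the largest prime factor is 83.

83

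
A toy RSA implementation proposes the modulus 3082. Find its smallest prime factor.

3082 is even: 2 divides it.

2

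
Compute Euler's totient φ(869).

780

Factor: 869 = 11 · 79.
φ(869) = (11−1) · (79−1) = 10 · 78 = 780.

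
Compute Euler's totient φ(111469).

102336

Factor: 111469 = 17 · 79 · 83.
φ(111469) = (17−1) · (79−1) · (83−1) = 16 · 78 · 82 = 102336.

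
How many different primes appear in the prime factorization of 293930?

6

293930 = 2 · 146965
146965 = 5 · 29393
29393 = 7 · 4199
4199 = 13 · 323
323 = 17 · 19
293930 = 2 · 5 · 7 · 13 · 17 · 19, which has 6 distinct prime factors.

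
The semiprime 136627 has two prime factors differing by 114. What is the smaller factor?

Since p = q + 114, we have 136627 = q(q + 114), so q² + 114q − 136627 = 0.
Discriminant: 114² + 4·136627 = 12996 + 546508 = 559504; √559504 = 748.
q = (−114 + 748)/2 = 317, and p = q + 114 = 431.
Check: 317 · 431 = 136627.

317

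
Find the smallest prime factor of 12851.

71

12851 is odd.
Digit sum 17, not divisible by 3.
Ends in 1: not divisible by 5.
7: 12851 = 7·1835 + 6
11: 12851 = 11·1168 + 3
13: 12851 = 13·988 + 7
17: 12851 = 17·755 + 16
19: 12851 = 19·676 + 7
23: 12851 = 23·558 + 17
29: 12851 = 29·443 + 4
31: 12851 = 31·414 + 17
37: 12851 = 37·347 + 12
41: 12851 = 41·313 + 18
43: 12851 = 43·298 + 37
47: 12851 = 47·273 + 20
53: 12851 = 53·242 + 25
59: 12851 = 59·217 + 48
61: 12851 = 61·210 + 41
67: 12851 = 67·191 + 54
71: 12851 = 71·181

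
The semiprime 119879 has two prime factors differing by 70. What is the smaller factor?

313

Since p = q + 70, we have 119879 = q(q + 70), so q² + 70q − 119879 = 0.
Discriminant: 70² + 4·119879 = 4900 + 479516 = 484416; √484416 = 696.
q = (−70 + 696)/2 = 313, and p = q + 70 = 383.
Check: 313 · 383 = 119879.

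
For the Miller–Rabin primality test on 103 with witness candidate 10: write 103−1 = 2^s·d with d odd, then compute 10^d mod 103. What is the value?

102

103 − 1 = 102 = 2^1 · 51, so d = 51.
10^1 ≡ 10 (mod 103)
10^2 ≡ 10^2 = 100 ≡ 100 (mod 103)
10^4 ≡ 100^2 = 10000 ≡ 9 (mod 103)
10^8 ≡ 9^2 = 81 ≡ 81 (mod 103)
10^16 ≡ 81^2 = 6561 ≡ 72 (mod 103)
10^32 ≡ 72^2 = 5184 ≡ 34 (mod 103)
51 = 32 + 16 + 2 + 1 in binary powers of 2.
So 10^51 ≡ 34 · 72 · 100 · 10 ≡ 102 (mod 103).
Since 10^d ≡ 102 (mod 103), base 10 does not prove 103 composite.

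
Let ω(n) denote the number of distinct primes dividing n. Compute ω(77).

2

77 = 7 · 11
77 = 7 · 11, which has 2 distinct prime factors.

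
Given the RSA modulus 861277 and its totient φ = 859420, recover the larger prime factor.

φ(n) = (p−1)(q−1) = n − (p+q) + 1, so p + q = 861277 − 859420 + 1 = 1858.
p and q are the roots of t² − 1858t + 861277 = 0.
Discriminant: 1858² − 4·861277 = 3452164 − 3445108 = 7056; √7056 = 84.
q = (1858 − 84)/2 = 887, p = (1858 + 84)/2 = 971.
Check: 887 · 971 = 861277.

971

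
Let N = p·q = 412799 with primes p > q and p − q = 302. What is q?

Since p = q + 302, we have 412799 = q(q + 302), so q² + 302q − 412799 = 0.
Discriminant: 302² + 4·412799 = 91204 + 1651196 = 1742400; √1742400 = 1320.
q = (−302 + 1320)/2 = 509, and p = q + 302 = 811.
Check: 509 · 811 = 412799.

509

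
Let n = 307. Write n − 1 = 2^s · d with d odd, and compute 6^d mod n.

307 − 1 = 306 = 2^1 · 153, so d = 153.
6^1 ≡ 6 (mod 307)
6^2 ≡ 6^2 = 36 ≡ 36 (mod 307)
6^4 ≡ 36^2 = 1296 ≡ 68 (mod 307)
6^8 ≡ 68^2 = 4624 ≡ 19 (mod 307)
6^16 ≡ 19^2 = 361 ≡ 54 (mod 307)
6^32 ≡ 54^2 = 2916 ≡ 153 (mod 307)
6^64 ≡ 153^2 = 23409 ≡ 77 (mod 307)
6^128 ≡ 77^2 = 5929 ≡ 96 (mod 307)
153 = 128 + 16 + 8 + 1 in binary powers of 2.
So 6^153 ≡ 96 · 54 · 19 · 6 ≡ 1 (mod 307).
Since 6^d ≡ 1 (mod 307), base 6 does not prove 307 composite.

1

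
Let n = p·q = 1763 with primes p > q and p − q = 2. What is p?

43

Since p = q + 2, we have 1763 = q(q + 2), so q² + 2q − 1763 = 0.
Discriminant: 2² + 4·1763 = 4 + 7052 = 7056; √7056 = 84.
q = (−2 + 84)/2 = 41, and p = q + 2 = 43.
Check: 41 · 43 = 1763.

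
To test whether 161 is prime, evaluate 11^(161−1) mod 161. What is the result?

11^1 ≡ 11 (mod 161)
11^2 ≡ 11^2 = 121 ≡ 121 (mod 161)
11^4 ≡ 121^2 = 14641 ≡ 151 (mod 161)
11^8 ≡ 151^2 = 22801 ≡ 100 (mod 161)
11^16 ≡ 100^2 = 10000 ≡ 18 (mod 161)
11^32 ≡ 18^2 = 324 ≡ 2 (mod 161)
11^64 ≡ 2^2 = 4 ≡ 4 (mod 161)
11^128 ≡ 4^2 = 16 ≡ 16 (mod 161)
160 = 128 + 32 in binary powers of 2.
So 11^160 ≡ 16 · 2 ≡ 32 (mod 161).
Since 32 ≠ 1, base 11 is a Fermat witness: 161 is composite.

32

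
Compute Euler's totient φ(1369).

1332

Factor: 1369 = 37^2.
φ(1369) = 37^1·(37−1) = 1332.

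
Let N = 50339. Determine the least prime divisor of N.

50339 is odd.
Digit sum 20, not divisible by 3.
Ends in 9: not divisible by 5.
7: 50339 = 7·7191 + 2
11: 50339 = 11·4576 + 3
13: 50339 = 13·3872 + 3
17: 50339 = 17·2961 + 2
19: 50339 = 19·2649 + 8
23: 50339 = 23·2188 + 15
29: 50339 = 29·1735 + 24
31: 50339 = 31·1623 + 26
37: 50339 = 37·1360 + 19
41: 50339 = 41·1227 + 32
43: 50339 = 43·1170 + 29
47: 50339 = 47·1071 + 2
53: 50339 = 53·949 + 42
59: 50339 = 59·853 + 12
61: 50339 = 61·825 + 14
67: 50339 = 67·751 + 22
71: 50339 = 71·709

71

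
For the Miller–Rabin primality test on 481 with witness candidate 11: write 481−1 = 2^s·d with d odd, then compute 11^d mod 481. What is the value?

369

481 − 1 = 480 = 2^5 · 15, so d = 15.
11^1 ≡ 11 (mod 481)
11^2 ≡ 11^2 = 121 ≡ 121 (mod 481)
11^4 ≡ 121^2 = 14641 ≡ 211 (mod 481)
11^8 ≡ 211^2 = 44521 ≡ 269 (mod 481)
15 = 8 + 4 + 2 + 1 in binary powers of 2.
So 11^15 ≡ 269 · 211 · 121 · 11 ≡ 369 (mod 481).
Squaring chain: 369 → 38 → 1 → 1 → 1; never reaches −1, so base 11 is a Miller–Rabin witness that 481 is composite.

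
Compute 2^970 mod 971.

1

2^1 ≡ 2 (mod 971)
2^2 ≡ 2^2 = 4 ≡ 4 (mod 971)
2^4 ≡ 4^2 = 16 ≡ 16 (mod 971)
2^8 ≡ 16^2 = 256 ≡ 256 (mod 971)
2^16 ≡ 256^2 = 65536 ≡ 479 (mod 971)
2^32 ≡ 479^2 = 229441 ≡ 285 (mod 971)
2^64 ≡ 285^2 = 81225 ≡ 632 (mod 971)
2^128 ≡ 632^2 = 399424 ≡ 343 (mod 971)
2^256 ≡ 343^2 = 117649 ≡ 158 (mod 971)
2^512 ≡ 158^2 = 24964 ≡ 689 (mod 971)
970 = 512 + 256 + 128 + 64 + 8 + 2 in binary powers of 2.
So 2^970 ≡ 689 · 158 · 343 · 632 · 256 · 4 ≡ 1 (mod 971).
Since the result is 1, base 2 gives no evidence that 971 is composite.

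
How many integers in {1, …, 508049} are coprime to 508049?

488592

Factor: 508049 = 59 · 79 · 109.
φ(508049) = (59−1) · (79−1) · (109−1) = 58 · 78 · 108 = 488592.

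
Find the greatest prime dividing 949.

949 = 13 · 73
73 is prime.
So 949 = 13 · 73; the largest prime factor is 73.

73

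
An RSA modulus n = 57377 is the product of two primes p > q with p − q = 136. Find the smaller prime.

Since p = q + 136, we have 57377 = q(q + 136), so q² + 136q − 57377 = 0.
Discriminant: 136² + 4·57377 = 18496 + 229508 = 248004; √248004 = 498.
q = (−136 + 498)/2 = 181, and p = q + 136 = 317.
Check: 181 · 317 = 57377.

181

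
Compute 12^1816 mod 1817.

1553

12^1 ≡ 12 (mod 1817)
12^2 ≡ 12^2 = 144 ≡ 144 (mod 1817)
12^4 ≡ 144^2 = 20736 ≡ 749 (mod 1817)
12^8 ≡ 749^2 = 561001 ≡ 1365 (mod 1817)
12^16 ≡ 1365^2 = 1863225 ≡ 800 (mod 1817)
12^32 ≡ 800^2 = 640000 ≡ 416 (mod 1817)
12^64 ≡ 416^2 = 173056 ≡ 441 (mod 1817)
12^128 ≡ 441^2 = 194481 ≡ 62 (mod 1817)
12^256 ≡ 62^2 = 3844 ≡ 210 (mod 1817)
12^512 ≡ 210^2 = 44100 ≡ 492 (mod 1817)
12^1024 ≡ 492^2 = 242064 ≡ 403 (mod 1817)
1816 = 1024 + 512 + 256 + 16 + 8 in binary powers of 2.
So 12^1816 ≡ 403 · 492 · 210 · 800 · 1365 ≡ 1553 (mod 1817).
Since 1553 ≠ 1, base 12 is a Fermat witness: 1817 is composite.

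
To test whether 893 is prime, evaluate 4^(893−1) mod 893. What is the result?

4^1 ≡ 4 (mod 893)
4^2 ≡ 4^2 = 16 ≡ 16 (mod 893)
4^4 ≡ 16^2 = 256 ≡ 256 (mod 893)
4^8 ≡ 256^2 = 65536 ≡ 347 (mod 893)
4^16 ≡ 347^2 = 120409 ≡ 747 (mod 893)
4^32 ≡ 747^2 = 558009 ≡ 777 (mod 893)
4^64 ≡ 777^2 = 603729 ≡ 61 (mod 893)
4^128 ≡ 61^2 = 3721 ≡ 149 (mod 893)
4^256 ≡ 149^2 = 22201 ≡ 769 (mod 893)
4^512 ≡ 769^2 = 591361 ≡ 195 (mod 893)
892 = 512 + 256 + 64 + 32 + 16 + 8 + 4 in binary powers of 2.
So 4^892 ≡ 195 · 769 · 61 · 777 · 747 · 347 · 256 ≡ 61 (mod 893).
Since 61 ≠ 1, base 4 is a Fermat witness: 893 is composite.

61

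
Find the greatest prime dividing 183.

61

183 = 3 · 61
61 is prime.
So 183 = 3 · 61; the largest prime factor is 61.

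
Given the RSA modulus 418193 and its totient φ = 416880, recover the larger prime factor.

773

φ(n) = (p−1)(q−1) = n − (p+q) + 1, so p + q = 418193 − 416880 + 1 = 1314.
p and q are the roots of t² − 1314t + 418193 = 0.
Discriminant: 1314² − 4·418193 = 1726596 − 1672772 = 53824; √53824 = 232.
q = (1314 − 232)/2 = 541, p = (1314 + 232)/2 = 773.
Check: 541 · 773 = 418193.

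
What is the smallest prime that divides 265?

265 is odd.
Digit sum 13, not divisible by 3.
Ends in 5: divisible by 5.

5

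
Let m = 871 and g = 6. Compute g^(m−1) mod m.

844

6^1 ≡ 6 (mod 871)
6^2 ≡ 6^2 = 36 ≡ 36 (mod 871)
6^4 ≡ 36^2 = 1296 ≡ 425 (mod 871)
6^8 ≡ 425^2 = 180625 ≡ 328 (mod 871)
6^16 ≡ 328^2 = 107584 ≡ 451 (mod 871)
6^32 ≡ 451^2 = 203401 ≡ 458 (mod 871)
6^64 ≡ 458^2 = 209764 ≡ 724 (mod 871)
6^128 ≡ 724^2 = 524176 ≡ 705 (mod 871)
6^256 ≡ 705^2 = 497025 ≡ 555 (mod 871)
6^512 ≡ 555^2 = 308025 ≡ 562 (mod 871)
870 = 512 + 256 + 64 + 32 + 4 + 2 in binary powers of 2.
So 6^870 ≡ 562 · 555 · 724 · 458 · 425 · 36 ≡ 844 (mod 871).
Since 844 ≠ 1, base 6 is a Fermat witness: 871 is composite.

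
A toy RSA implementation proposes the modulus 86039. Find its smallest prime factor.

86039 is odd.
Digit sum 26, not divisible by 3.
Ends in 9: not divisible by 5.
7: 86039 = 7·12291 + 2
11: 86039 = 11·7821 + 8
13: 86039 = 13·6618 + 5
17: 86039 = 17·5061 + 2
19: 86039 = 19·4528 + 7
23: 86039 = 23·3740 + 19
29: 86039 = 29·2966 + 25
31: 86039 = 31·2775 + 14
37: 86039 = 37·2325 + 14
41: 86039 = 41·2098 + 21
43: 86039 = 43·2000 + 39
47: 86039 = 47·1830 + 29
53: 86039 = 53·1623 + 20
59: 86039 = 59·1458 + 17
61: 86039 = 61·1410 + 29
67: 86039 = 67·1284 + 11
71: 86039 = 71·1211 + 58
73: 86039 = 73·1178 + 45
79: 86039 = 79·1089 + 8
83: 86039 = 83·1036 + 51
89: 86039 = 89·966 + 65
97: 86039 = 97·887

97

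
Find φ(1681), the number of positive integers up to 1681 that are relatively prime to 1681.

Factor: 1681 = 41^2.
φ(1681) = 41^1·(41−1) = 1640.

1640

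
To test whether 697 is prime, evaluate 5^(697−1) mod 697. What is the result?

611

5^1 ≡ 5 (mod 697)
5^2 ≡ 5^2 = 25 ≡ 25 (mod 697)
5^4 ≡ 25^2 = 625 ≡ 625 (mod 697)
5^8 ≡ 625^2 = 390625 ≡ 305 (mod 697)
5^16 ≡ 305^2 = 93025 ≡ 324 (mod 697)
5^32 ≡ 324^2 = 104976 ≡ 426 (mod 697)
5^64 ≡ 426^2 = 181476 ≡ 256 (mod 697)
5^128 ≡ 256^2 = 65536 ≡ 18 (mod 697)
5^256 ≡ 18^2 = 324 ≡ 324 (mod 697)
5^512 ≡ 324^2 = 104976 ≡ 426 (mod 697)
696 = 512 + 128 + 32 + 16 + 8 in binary powers of 2.
So 5^696 ≡ 426 · 18 · 426 · 324 · 305 ≡ 611 (mod 697).
Since 611 ≠ 1, base 5 is a Fermat witness: 697 is composite.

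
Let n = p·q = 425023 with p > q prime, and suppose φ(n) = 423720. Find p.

661

φ(n) = (p−1)(q−1) = n − (p+q) + 1, so p + q = 425023 − 423720 + 1 = 1304.
p and q are the roots of t² − 1304t + 425023 = 0.
Discriminant: 1304² − 4·425023 = 1700416 − 1700092 = 324; √324 = 18.
q = (1304 − 18)/2 = 643, p = (1304 + 18)/2 = 661.
Check: 643 · 661 = 425023.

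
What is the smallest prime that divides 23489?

23489 is odd.
Digit sum 26, not divisible by 3.
Ends in 9: not divisible by 5.
7: 23489 = 7·3355 + 4
11: 23489 = 11·2135 + 4
13: 23489 = 13·1806 + 11
17: 23489 = 17·1381 + 12
19: 23489 = 19·1236 + 5
23: 23489 = 23·1021 + 6
29: 23489 = 29·809 + 28
31: 23489 = 31·757 + 22
37: 23489 = 37·634 + 31
41: 23489 = 41·572 + 37
43: 23489 = 43·546 + 11
47: 23489 = 47·499 + 36
53: 23489 = 53·443 + 10
59: 23489 = 59·398 + 7
61: 23489 = 61·385 + 4
67: 23489 = 67·350 + 39
71: 23489 = 71·330 + 59
73: 23489 = 73·321 + 56
79: 23489 = 79·297 + 26
83: 23489 = 83·283

83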